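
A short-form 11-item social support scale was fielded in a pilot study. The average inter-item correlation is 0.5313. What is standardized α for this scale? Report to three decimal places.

Standardized α = k·r̄ / (1 + (k−1)·r̄) = 11 × 0.5313 / (1 + 10 × 0.5313)
  = 5.8443 / 6.3130 = 0.926

α = 0.926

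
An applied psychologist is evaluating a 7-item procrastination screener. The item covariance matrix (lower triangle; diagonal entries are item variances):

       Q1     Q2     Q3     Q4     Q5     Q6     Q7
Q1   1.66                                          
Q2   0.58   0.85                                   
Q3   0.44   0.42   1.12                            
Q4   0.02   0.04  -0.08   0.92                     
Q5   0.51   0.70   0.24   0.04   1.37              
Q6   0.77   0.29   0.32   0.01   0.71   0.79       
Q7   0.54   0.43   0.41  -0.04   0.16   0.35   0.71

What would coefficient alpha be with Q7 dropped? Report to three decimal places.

α = 0.719

Remaining items: Q1, Q2, Q3, Q4, Q5, Q6 (k = 6).
sum of item variances = 1.66 + 0.85 + 1.12 + 0.92 + 1.37 + 0.79 = 6.71
total variance = 6.71 + 2 × 5.01 = 16.73
α (item deleted) = (6/5)·(1 − 6.71/16.73) = 0.719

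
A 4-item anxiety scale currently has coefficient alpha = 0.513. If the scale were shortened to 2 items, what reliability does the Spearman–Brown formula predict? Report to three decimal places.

Length factor m = 2/4 = 0.5000
α' = m·α / (1 − (1−m)·α)
   = 2/4 × 0.513 / (1 − (1 − 2/4) × 0.513)
   = 0.2565 / 0.7435 = 0.345

predicted reliability = 0.345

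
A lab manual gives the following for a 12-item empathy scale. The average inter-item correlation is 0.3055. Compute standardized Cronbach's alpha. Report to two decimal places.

standardized Cronbach's alpha = 0.84

Standardized α = k·r̄ / (1 + (k−1)·r̄) = 12 × 0.3055 / (1 + 11 × 0.3055)
  = 3.6660 / 4.3605 = 0.84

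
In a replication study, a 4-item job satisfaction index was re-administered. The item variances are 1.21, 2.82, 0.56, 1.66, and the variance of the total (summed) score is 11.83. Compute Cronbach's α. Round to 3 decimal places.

Cronbach's α = 0.629

Σσ²ᵢ = 1.21 + 2.82 + 0.56 + 1.66 = 6.25
α = (k/(k−1))·(1 − Σσ²ᵢ/σ²_total) = (4/3)·(1 − 6.25/11.83) = 0.629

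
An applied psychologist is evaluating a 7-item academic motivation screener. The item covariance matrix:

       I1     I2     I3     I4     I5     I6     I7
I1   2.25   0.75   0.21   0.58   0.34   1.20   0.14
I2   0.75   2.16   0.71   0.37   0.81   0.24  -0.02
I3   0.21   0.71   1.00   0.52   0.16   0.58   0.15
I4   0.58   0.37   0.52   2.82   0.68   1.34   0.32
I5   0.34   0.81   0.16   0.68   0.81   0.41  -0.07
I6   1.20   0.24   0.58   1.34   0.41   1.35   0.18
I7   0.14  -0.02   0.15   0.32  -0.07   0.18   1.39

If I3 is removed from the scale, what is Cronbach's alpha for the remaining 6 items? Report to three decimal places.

Cronbach's alpha = 0.689

Remaining items: I1, I2, I4, I5, I6, I7 (k = 6).
sum of item variances = 2.25 + 2.16 + 2.82 + 0.81 + 1.35 + 1.39 = 10.78
Var(T) = 10.78 + 2 × 7.27 = 25.32
α (item deleted) = (6/5)·(1 − 10.78/25.32) = 0.689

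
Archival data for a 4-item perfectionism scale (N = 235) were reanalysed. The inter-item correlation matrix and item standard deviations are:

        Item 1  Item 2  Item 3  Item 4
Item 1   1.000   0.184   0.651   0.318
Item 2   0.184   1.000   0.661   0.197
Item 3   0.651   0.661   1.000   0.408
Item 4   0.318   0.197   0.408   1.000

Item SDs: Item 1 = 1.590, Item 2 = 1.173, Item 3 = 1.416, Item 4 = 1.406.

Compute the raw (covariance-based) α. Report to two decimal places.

α = 0.73

Σσ²ᵢ = 1.590² + 1.173² + 1.416² + 1.406² = 7.8859
Covariances σ_ij = r_ij · s_i · s_j:
  σ(Item 1,Item 2) = 0.184 × 1.590 × 1.173 = 0.3432
  σ(Item 1,Item 3) = 0.651 × 1.590 × 1.416 = 1.4657
  σ(Item 1,Item 4) = 0.318 × 1.590 × 1.406 = 0.7109
  σ(Item 2,Item 3) = 0.661 × 1.173 × 1.416 = 1.0979
  σ(Item 2,Item 4) = 0.197 × 1.173 × 1.406 = 0.3249
  σ(Item 3,Item 4) = 0.408 × 1.416 × 1.406 = 0.8123
σ²_T = Σσ²ᵢ + 2·Σσ_ij = 7.8859 + 2 × 4.7549 = 17.3957
α = (4/3)·(1 − 7.8859/17.3957) = 0.73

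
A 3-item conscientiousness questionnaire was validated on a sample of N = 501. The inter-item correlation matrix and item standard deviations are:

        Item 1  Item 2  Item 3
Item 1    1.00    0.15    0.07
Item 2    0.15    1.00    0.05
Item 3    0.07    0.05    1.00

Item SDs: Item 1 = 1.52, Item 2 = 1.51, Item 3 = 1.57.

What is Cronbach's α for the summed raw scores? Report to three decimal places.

Cronbach's α = 0.227

Σσ²ᵢ = 1.52² + 1.51² + 1.57² = 7.0554
Covariances σ_ij = r_ij · s_i · s_j:
  σ(Item 1,Item 2) = 0.15 × 1.52 × 1.51 = 0.3443
  σ(Item 1,Item 3) = 0.07 × 1.52 × 1.57 = 0.1670
  σ(Item 2,Item 3) = 0.05 × 1.51 × 1.57 = 0.1185
σ²_T = Σσ²ᵢ + 2·Σσ_ij = 7.0554 + 2 × 0.6298 = 8.3150
α = (3/2)·(1 − 7.0554/8.3150) = 0.227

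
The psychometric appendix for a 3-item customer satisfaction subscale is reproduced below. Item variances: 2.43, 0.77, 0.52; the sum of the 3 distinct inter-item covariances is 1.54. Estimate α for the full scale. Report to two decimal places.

α = 0.68

ΣVar(i) = 2.43 + 0.77 + 0.52 = 3.72
Sum of distinct covariances = 1.54
σ²_T = ΣVar(i) + 2·Σcov = 3.72 + 2 × 1.54 = 6.80
α = (3/2)·(1 − 3.72/6.80) = 0.68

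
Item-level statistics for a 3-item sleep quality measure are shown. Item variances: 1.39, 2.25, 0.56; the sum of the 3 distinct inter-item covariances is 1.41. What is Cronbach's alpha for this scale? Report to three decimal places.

Cronbach's alpha = 0.603

ΣVar(i) = 1.39 + 2.25 + 0.56 = 4.20
Sum of distinct covariances = 1.41
σ²_total = ΣVar(i) + 2·Σcov = 4.20 + 2 × 1.41 = 7.02
α = (3/2)·(1 − 4.20/7.02) = 0.603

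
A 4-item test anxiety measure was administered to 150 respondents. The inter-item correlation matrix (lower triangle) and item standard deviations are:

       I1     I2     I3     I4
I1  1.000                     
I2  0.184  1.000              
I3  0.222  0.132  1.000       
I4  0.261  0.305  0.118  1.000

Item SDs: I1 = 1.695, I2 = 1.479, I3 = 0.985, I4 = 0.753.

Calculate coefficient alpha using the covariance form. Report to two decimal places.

Σσ²ᵢ = 1.695² + 1.479² + 0.985² + 0.753² = 6.5977
Covariances σ_ij = r_ij · s_i · s_j:
  σ(I1,I2) = 0.184 × 1.695 × 1.479 = 0.4613
  σ(I1,I3) = 0.222 × 1.695 × 0.985 = 0.3706
  σ(I1,I4) = 0.261 × 1.695 × 0.753 = 0.3331
  σ(I2,I3) = 0.132 × 1.479 × 0.985 = 0.1923
  σ(I2,I4) = 0.305 × 1.479 × 0.753 = 0.3397
  σ(I3,I4) = 0.118 × 0.985 × 0.753 = 0.0875
σ²_T = Σσ²ᵢ + 2·Σσ_ij = 6.5977 + 2 × 1.7845 = 10.1667
α = (4/3)·(1 − 6.5977/10.1667) = 0.47

α = 0.47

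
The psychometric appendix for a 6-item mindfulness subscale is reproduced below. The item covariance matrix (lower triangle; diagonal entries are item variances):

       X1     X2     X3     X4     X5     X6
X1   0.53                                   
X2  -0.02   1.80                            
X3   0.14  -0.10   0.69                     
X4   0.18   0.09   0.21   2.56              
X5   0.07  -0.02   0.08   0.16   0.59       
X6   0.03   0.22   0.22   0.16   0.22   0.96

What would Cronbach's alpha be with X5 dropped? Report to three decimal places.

Cronbach's alpha = 0.321

Remaining items: X1, X2, X3, X4, X6 (k = 5).
sum of item variances = 0.53 + 1.80 + 0.69 + 2.56 + 0.96 = 6.54
Var(T) = 6.54 + 2 × 1.13 = 8.80
α (item deleted) = (5/4)·(1 − 6.54/8.80) = 0.321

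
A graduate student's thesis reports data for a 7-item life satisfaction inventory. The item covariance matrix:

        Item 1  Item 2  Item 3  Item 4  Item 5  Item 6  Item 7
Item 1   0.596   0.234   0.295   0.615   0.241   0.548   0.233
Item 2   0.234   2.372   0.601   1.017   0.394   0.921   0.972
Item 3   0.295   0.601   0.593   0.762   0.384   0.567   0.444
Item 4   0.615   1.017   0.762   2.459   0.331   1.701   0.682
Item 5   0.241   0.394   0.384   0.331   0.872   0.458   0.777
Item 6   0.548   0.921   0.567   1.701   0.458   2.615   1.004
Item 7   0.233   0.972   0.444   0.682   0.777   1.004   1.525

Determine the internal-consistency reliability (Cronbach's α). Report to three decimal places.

Σσᵢ² = 0.596 + 2.372 + 0.593 + 2.459 + 0.872 + 2.615 + 1.525 = 11.032
Sum of the distinct covariances = 13.181
Var(T) = 11.032 + 2 × 13.181 = 37.394
α = (k/(k−1))·(1 − Σσᵢ²/Var(T)) = (7/6)·(1 − 11.032/37.394) = 0.822

Cronbach's α = 0.822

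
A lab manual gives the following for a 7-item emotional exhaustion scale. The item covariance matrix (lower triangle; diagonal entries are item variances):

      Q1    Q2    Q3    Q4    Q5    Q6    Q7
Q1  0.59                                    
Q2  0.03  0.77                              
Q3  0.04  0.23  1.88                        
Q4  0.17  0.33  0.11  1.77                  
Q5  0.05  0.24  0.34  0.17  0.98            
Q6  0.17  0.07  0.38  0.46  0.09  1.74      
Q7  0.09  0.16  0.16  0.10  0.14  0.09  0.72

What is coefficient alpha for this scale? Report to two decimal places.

sum of item variances = 0.59 + 0.77 + 1.88 + 1.77 + 0.98 + 1.74 + 0.72 = 8.45
Σ_{i<j} σ_ij = 3.62
Var(T) = 8.45 + 2 × 3.62 = 15.69
α = (k/(k−1))·(1 − sum of item variances/Var(T)) = (7/6)·(1 − 8.45/15.69) = 0.54

α = 0.54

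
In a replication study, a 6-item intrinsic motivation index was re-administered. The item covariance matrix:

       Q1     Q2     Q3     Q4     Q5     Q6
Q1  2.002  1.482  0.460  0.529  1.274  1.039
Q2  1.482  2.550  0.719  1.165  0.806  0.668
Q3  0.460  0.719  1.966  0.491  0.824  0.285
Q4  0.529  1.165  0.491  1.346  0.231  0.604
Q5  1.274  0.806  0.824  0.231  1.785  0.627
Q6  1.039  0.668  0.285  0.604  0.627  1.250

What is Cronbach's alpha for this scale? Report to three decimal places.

Cronbach's alpha = 0.807

Σσᵢ² = 2.002 + 2.550 + 1.966 + 1.346 + 1.785 + 1.250 = 10.899
Σ_{i<j} σ_ij = 11.204
σ²_T = 10.899 + 2 × 11.204 = 33.307
α = (k/(k−1))·(1 − Σσᵢ²/σ²_T) = (6/5)·(1 − 10.899/33.307) = 0.807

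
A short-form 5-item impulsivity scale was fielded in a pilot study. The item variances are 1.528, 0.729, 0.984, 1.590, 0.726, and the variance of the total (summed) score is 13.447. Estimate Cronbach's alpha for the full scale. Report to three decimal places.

ΣVar(i) = 1.528 + 0.729 + 0.984 + 1.590 + 0.726 = 5.557
α = (k/(k−1))·(1 − ΣVar(i)/σ²_T) = (5/4)·(1 − 5.557/13.447) = 0.733

Cronbach's alpha = 0.733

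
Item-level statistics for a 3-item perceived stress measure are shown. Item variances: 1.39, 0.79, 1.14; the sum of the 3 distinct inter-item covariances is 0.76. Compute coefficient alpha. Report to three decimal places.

coefficient alpha = 0.471

Σσᵢ² = 1.39 + 0.79 + 1.14 = 3.32
Sum of distinct covariances = 0.76
Var(T) = Σσᵢ² + 2·Σcov = 3.32 + 2 × 0.76 = 4.84
α = (3/2)·(1 − 3.32/4.84) = 0.471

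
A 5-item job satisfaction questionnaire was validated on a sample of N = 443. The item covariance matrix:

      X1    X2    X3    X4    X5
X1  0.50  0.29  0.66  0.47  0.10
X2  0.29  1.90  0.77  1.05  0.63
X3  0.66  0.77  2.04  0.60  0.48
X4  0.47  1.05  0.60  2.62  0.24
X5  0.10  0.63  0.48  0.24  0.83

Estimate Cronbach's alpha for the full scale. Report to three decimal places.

sum of item variances = 0.50 + 1.90 + 2.04 + 2.62 + 0.83 = 7.89
Sum of off-diagonal covariances = 5.29
σ²_T = 7.89 + 2 × 5.29 = 18.47
α = (k/(k−1))·(1 − sum of item variances/σ²_T) = (5/4)·(1 − 7.89/18.47) = 0.716

Cronbach's alpha = 0.716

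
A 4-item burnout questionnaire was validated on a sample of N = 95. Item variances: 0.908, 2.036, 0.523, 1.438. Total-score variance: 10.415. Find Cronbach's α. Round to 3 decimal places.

Cronbach's α = 0.705

sum of item variances = 0.908 + 2.036 + 0.523 + 1.438 = 4.905
α = (k/(k−1))·(1 − sum of item variances/Var(T)) = (4/3)·(1 − 4.905/10.415) = 0.705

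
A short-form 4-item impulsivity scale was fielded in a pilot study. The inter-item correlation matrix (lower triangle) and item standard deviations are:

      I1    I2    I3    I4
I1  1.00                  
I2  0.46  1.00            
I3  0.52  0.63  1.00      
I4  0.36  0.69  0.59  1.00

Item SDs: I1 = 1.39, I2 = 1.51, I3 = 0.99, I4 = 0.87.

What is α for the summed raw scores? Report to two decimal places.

α = 0.80

Σσ²ᵢ = 1.39² + 1.51² + 0.99² + 0.87² = 5.9492
Covariances σ_ij = r_ij · s_i · s_j:
  σ(I1,I2) = 0.46 × 1.39 × 1.51 = 0.9655
  σ(I1,I3) = 0.52 × 1.39 × 0.99 = 0.7156
  σ(I1,I4) = 0.36 × 1.39 × 0.87 = 0.4353
  σ(I2,I3) = 0.63 × 1.51 × 0.99 = 0.9418
  σ(I2,I4) = 0.69 × 1.51 × 0.87 = 0.9065
  σ(I3,I4) = 0.59 × 0.99 × 0.87 = 0.5082
σ²_T = Σσ²ᵢ + 2·Σσ_ij = 5.9492 + 2 × 4.4729 = 14.8950
α = (4/3)·(1 − 5.9492/14.8950) = 0.80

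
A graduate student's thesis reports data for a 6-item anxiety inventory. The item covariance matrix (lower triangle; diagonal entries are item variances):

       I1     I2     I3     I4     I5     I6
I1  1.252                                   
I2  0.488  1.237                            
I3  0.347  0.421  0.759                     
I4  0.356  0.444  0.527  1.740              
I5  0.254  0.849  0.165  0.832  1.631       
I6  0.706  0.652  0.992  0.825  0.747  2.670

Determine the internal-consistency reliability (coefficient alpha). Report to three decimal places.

Σσᵢ² = 1.252 + 1.237 + 0.759 + 1.740 + 1.631 + 2.670 = 9.289
Sum of the distinct covariances = 8.605
σ²_total = 9.289 + 2 × 8.605 = 26.499
α = (k/(k−1))·(1 − Σσᵢ²/σ²_total) = (6/5)·(1 − 9.289/26.499) = 0.779

coefficient alpha = 0.779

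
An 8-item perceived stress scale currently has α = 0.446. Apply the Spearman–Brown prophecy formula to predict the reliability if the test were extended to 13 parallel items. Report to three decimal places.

Length factor m = 13/8 = 1.6250
α' = m·α / (1 + (m−1)·α)
   = 13/8 × 0.446 / (1 + (13/8 − 1) × 0.446)
   = 0.7248 / 1.2788 = 0.567

predicted reliability = 0.567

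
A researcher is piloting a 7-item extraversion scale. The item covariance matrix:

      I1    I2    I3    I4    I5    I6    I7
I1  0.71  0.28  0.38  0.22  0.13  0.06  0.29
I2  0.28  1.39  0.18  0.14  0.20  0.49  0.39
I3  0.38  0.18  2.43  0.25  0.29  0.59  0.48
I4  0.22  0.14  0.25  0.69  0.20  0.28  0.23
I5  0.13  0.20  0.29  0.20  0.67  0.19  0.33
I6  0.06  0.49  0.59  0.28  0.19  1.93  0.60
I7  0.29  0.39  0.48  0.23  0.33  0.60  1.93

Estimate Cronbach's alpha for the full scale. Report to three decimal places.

α = 0.653

Σσ²ᵢ = 0.71 + 1.39 + 2.43 + 0.69 + 0.67 + 1.93 + 1.93 = 9.75
Σ_{i<j} σ_ij = 6.20
Var(T) = 9.75 + 2 × 6.20 = 22.15
α = (k/(k−1))·(1 − Σσ²ᵢ/Var(T)) = (7/6)·(1 − 9.75/22.15) = 0.653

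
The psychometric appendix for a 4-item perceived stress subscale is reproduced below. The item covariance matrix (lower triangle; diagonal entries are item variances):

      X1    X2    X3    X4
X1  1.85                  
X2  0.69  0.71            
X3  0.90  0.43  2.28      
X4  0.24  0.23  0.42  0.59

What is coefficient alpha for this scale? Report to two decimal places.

α = 0.69

ΣVar(i) = 1.85 + 0.71 + 2.28 + 0.59 = 5.43
Sum of off-diagonal covariances = 2.91
σ²_total = 5.43 + 2 × 2.91 = 11.25
α = (k/(k−1))·(1 − ΣVar(i)/σ²_total) = (4/3)·(1 − 5.43/11.25) = 0.69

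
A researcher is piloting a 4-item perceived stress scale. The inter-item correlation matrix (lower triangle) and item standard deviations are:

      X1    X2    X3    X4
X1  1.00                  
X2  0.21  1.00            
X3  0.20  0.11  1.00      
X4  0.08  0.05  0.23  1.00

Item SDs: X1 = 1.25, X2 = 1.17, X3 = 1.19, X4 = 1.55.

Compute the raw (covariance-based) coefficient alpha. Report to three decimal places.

Σσ²ᵢ = 1.25² + 1.17² + 1.19² + 1.55² = 6.7500
Covariances σ_ij = r_ij · s_i · s_j:
  σ(X1,X2) = 0.21 × 1.25 × 1.17 = 0.3071
  σ(X1,X3) = 0.20 × 1.25 × 1.19 = 0.2975
  σ(X1,X4) = 0.08 × 1.25 × 1.55 = 0.1550
  σ(X2,X3) = 0.11 × 1.17 × 1.19 = 0.1532
  σ(X2,X4) = 0.05 × 1.17 × 1.55 = 0.0907
  σ(X3,X4) = 0.23 × 1.19 × 1.55 = 0.4242
σ²_T = Σσ²ᵢ + 2·Σσ_ij = 6.7500 + 2 × 1.4277 = 9.6054
α = (4/3)·(1 − 6.7500/9.6054) = 0.396

α = 0.396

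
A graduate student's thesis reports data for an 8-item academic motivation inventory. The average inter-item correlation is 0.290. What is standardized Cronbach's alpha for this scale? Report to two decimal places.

standardized Cronbach's alpha = 0.77

Standardized α = k·r̄ / (1 + (k−1)·r̄) = 8 × 0.290 / (1 + 7 × 0.290)
  = 2.3200 / 3.0300 = 0.77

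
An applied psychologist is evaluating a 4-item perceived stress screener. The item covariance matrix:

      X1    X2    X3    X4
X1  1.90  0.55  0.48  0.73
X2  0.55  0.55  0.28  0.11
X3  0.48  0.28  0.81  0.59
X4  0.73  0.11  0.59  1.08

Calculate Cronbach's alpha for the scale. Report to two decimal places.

Cronbach's alpha = 0.74

Σσᵢ² = 1.90 + 0.55 + 0.81 + 1.08 = 4.34
Sum of off-diagonal covariances = 2.74
Var(T) = 4.34 + 2 × 2.74 = 9.82
α = (k/(k−1))·(1 − Σσᵢ²/Var(T)) = (4/3)·(1 − 4.34/9.82) = 0.74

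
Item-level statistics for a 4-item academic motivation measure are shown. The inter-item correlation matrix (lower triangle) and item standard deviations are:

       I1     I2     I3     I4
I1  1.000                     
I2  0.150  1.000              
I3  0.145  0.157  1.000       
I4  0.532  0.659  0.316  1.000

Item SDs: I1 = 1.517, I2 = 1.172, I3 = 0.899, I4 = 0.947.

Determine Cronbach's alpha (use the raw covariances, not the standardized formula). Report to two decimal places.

Σσ²ᵢ = 1.517² + 1.172² + 0.899² + 0.947² = 5.3799
Covariances σ_ij = r_ij · s_i · s_j:
  σ(I1,I2) = 0.150 × 1.517 × 1.172 = 0.2667
  σ(I1,I3) = 0.145 × 1.517 × 0.899 = 0.1977
  σ(I1,I4) = 0.532 × 1.517 × 0.947 = 0.7643
  σ(I2,I3) = 0.157 × 1.172 × 0.899 = 0.1654
  σ(I2,I4) = 0.659 × 1.172 × 0.947 = 0.7314
  σ(I3,I4) = 0.316 × 0.899 × 0.947 = 0.2690
σ²_T = Σσ²ᵢ + 2·Σσ_ij = 5.3799 + 2 × 2.3945 = 10.1689
α = (4/3)·(1 − 5.3799/10.1689) = 0.63

α = 0.63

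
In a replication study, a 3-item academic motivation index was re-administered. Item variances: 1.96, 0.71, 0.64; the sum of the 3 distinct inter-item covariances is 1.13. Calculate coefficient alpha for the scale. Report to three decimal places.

α = 0.609

Σσ²ᵢ = 1.96 + 0.71 + 0.64 = 3.31
Sum of distinct covariances = 1.13
Var(T) = Σσ²ᵢ + 2·Σcov = 3.31 + 2 × 1.13 = 5.57
α = (3/2)·(1 − 3.31/5.57) = 0.609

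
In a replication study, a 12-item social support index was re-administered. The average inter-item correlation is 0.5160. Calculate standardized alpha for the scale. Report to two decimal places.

α = 0.93

Standardized α = k·r̄ / (1 + (k−1)·r̄) = 12 × 0.5160 / (1 + 11 × 0.5160)
  = 6.1920 / 6.6760 = 0.93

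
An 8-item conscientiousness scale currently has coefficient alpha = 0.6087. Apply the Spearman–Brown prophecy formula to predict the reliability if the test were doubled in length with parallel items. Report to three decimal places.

Length factor m = 2
α' = m·α / (1 + (m−1)·α)
   = 2 × 0.6087 / (1 + (2 − 1) × 0.6087)
   = 1.2174 / 1.6087 = 0.757

predicted reliability = 0.757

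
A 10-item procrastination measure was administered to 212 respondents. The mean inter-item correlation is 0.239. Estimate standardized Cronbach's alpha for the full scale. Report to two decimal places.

Standardized α = k·r̄ / (1 + (k−1)·r̄) = 10 × 0.239 / (1 + 9 × 0.239)
  = 2.3900 / 3.1510 = 0.76

standardized Cronbach's alpha = 0.76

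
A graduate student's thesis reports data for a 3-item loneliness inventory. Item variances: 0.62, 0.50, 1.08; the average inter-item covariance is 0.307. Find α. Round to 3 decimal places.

sum of item variances = 0.62 + 0.50 + 1.08 = 2.20
Sum of the 3 distinct covariances = 3 × 0.307 = 0.921
Var(T) = sum of item variances + 2·Σcov = 2.20 + 2 × 0.921 = 4.042
α = (3/2)·(1 − 2.20/4.042) = 0.684

α = 0.684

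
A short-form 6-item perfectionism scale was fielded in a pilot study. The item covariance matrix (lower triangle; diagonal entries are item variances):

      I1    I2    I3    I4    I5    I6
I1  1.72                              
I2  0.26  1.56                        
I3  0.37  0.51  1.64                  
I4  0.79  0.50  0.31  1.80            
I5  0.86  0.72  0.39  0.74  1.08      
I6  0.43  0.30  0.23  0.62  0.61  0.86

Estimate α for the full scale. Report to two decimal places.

sum of item variances = 1.72 + 1.56 + 1.64 + 1.80 + 1.08 + 0.86 = 8.66
Sum of off-diagonal covariances = 7.64
σ²_total = 8.66 + 2 × 7.64 = 23.94
α = (k/(k−1))·(1 − sum of item variances/σ²_total) = (6/5)·(1 − 8.66/23.94) = 0.77

α = 0.77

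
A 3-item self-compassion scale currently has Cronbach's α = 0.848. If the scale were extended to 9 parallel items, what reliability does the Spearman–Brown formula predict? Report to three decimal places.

predicted reliability = 0.944

Length factor m = 9/3 = 3.0000
α' = m·α / (1 + (m−1)·α)
   = 9/3 × 0.848 / (1 + (9/3 − 1) × 0.848)
   = 2.5440 / 2.6960 = 0.944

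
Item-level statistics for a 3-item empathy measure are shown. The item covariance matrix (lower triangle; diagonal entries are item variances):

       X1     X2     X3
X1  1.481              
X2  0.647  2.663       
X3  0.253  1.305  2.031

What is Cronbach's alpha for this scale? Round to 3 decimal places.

Σσ²ᵢ = 1.481 + 2.663 + 2.031 = 6.175
Sum of the distinct covariances = 2.205
total variance = 6.175 + 2 × 2.205 = 10.585
α = (k/(k−1))·(1 − Σσ²ᵢ/total variance) = (3/2)·(1 − 6.175/10.585) = 0.625

α = 0.625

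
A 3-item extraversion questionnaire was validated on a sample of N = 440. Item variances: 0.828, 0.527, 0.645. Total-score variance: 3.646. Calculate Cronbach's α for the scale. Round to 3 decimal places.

Σσᵢ² = 0.828 + 0.527 + 0.645 = 2.000
α = (k/(k−1))·(1 − Σσᵢ²/total variance) = (3/2)·(1 − 2.000/3.646) = 0.677

Cronbach's α = 0.677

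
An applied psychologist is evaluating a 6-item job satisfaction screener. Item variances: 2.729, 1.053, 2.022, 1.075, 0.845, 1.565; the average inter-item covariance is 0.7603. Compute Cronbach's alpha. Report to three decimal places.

Cronbach's alpha = 0.853

Σσᵢ² = 2.729 + 1.053 + 2.022 + 1.075 + 0.845 + 1.565 = 9.289
Sum of the 15 distinct covariances = 15 × 0.7603 = 11.4045
total variance = Σσᵢ² + 2·Σcov = 9.289 + 2 × 11.4045 = 32.0980
α = (6/5)·(1 − 9.289/32.0980) = 0.853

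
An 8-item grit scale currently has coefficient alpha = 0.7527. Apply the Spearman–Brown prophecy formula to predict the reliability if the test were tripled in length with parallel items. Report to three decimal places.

predicted reliability = 0.901

Length factor m = 3
α' = m·α / (1 + (m−1)·α)
   = 3 × 0.7527 / (1 + (3 − 1) × 0.7527)
   = 2.2581 / 2.5054 = 0.901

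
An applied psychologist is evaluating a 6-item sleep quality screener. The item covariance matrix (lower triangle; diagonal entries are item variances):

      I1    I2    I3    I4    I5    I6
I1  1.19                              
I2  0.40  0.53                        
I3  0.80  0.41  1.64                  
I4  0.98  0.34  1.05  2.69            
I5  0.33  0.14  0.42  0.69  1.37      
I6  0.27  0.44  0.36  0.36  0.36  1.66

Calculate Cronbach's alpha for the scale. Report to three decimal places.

Cronbach's alpha = 0.742

ΣVar(i) = 1.19 + 0.53 + 1.64 + 2.69 + 1.37 + 1.66 = 9.08
Sum of the distinct covariances = 7.35
total variance = 9.08 + 2 × 7.35 = 23.78
α = (k/(k−1))·(1 − ΣVar(i)/total variance) = (6/5)·(1 − 9.08/23.78) = 0.742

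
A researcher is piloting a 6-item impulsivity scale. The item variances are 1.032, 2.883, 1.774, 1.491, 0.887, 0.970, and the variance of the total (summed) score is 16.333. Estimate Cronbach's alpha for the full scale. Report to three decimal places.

sum of item variances = 1.032 + 2.883 + 1.774 + 1.491 + 0.887 + 0.970 = 9.037
α = (k/(k−1))·(1 − sum of item variances/σ²_total) = (6/5)·(1 − 9.037/16.333) = 0.536

α = 0.536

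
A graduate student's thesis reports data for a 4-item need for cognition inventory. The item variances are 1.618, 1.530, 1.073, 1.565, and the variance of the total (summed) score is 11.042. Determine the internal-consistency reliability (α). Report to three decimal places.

α = 0.635

sum of item variances = 1.618 + 1.530 + 1.073 + 1.565 = 5.786
α = (k/(k−1))·(1 − sum of item variances/total variance) = (4/3)·(1 − 5.786/11.042) = 0.635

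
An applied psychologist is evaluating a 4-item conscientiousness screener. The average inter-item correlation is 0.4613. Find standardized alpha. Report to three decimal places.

standardized alpha = 0.774

Standardized α = k·r̄ / (1 + (k−1)·r̄) = 4 × 0.4613 / (1 + 3 × 0.4613)
  = 1.8452 / 2.3839 = 0.774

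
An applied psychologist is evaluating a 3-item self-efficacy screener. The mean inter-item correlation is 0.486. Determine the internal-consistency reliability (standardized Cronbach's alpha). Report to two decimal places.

standardized Cronbach's alpha = 0.74

Standardized α = k·r̄ / (1 + (k−1)·r̄) = 3 × 0.486 / (1 + 2 × 0.486)
  = 1.4580 / 1.9720 = 0.74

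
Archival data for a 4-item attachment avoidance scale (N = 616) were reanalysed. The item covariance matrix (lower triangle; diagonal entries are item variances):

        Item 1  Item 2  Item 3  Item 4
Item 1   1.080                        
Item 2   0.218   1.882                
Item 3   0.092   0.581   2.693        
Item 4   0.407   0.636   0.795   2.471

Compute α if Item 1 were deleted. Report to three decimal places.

α = 0.545

Remaining items: Item 2, Item 3, Item 4 (k = 3).
Σσ²ᵢ = 1.882 + 2.693 + 2.471 = 7.046
total variance = 7.046 + 2 × 2.012 = 11.070
α (item deleted) = (3/2)·(1 − 7.046/11.070) = 0.545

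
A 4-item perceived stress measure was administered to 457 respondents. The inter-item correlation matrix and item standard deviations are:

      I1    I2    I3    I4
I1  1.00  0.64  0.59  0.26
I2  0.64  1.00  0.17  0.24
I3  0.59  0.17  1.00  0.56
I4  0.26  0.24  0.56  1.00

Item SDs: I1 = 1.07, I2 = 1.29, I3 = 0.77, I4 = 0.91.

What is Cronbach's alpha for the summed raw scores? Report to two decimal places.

Σσ²ᵢ = 1.07² + 1.29² + 0.77² + 0.91² = 4.2300
Covariances σ_ij = r_ij · s_i · s_j:
  σ(I1,I2) = 0.64 × 1.07 × 1.29 = 0.8834
  σ(I1,I3) = 0.59 × 1.07 × 0.77 = 0.4861
  σ(I1,I4) = 0.26 × 1.07 × 0.91 = 0.2532
  σ(I2,I3) = 0.17 × 1.29 × 0.77 = 0.1689
  σ(I2,I4) = 0.24 × 1.29 × 0.91 = 0.2817
  σ(I3,I4) = 0.56 × 0.77 × 0.91 = 0.3924
σ²_T = Σσ²ᵢ + 2·Σσ_ij = 4.2300 + 2 × 2.4657 = 9.1614
α = (4/3)·(1 − 4.2300/9.1614) = 0.72

α = 0.72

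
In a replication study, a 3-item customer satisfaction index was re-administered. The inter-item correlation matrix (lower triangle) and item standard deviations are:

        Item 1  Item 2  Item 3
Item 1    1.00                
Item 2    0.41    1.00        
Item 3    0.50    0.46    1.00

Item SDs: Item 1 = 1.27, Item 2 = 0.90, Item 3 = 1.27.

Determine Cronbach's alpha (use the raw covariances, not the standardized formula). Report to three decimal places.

Cronbach's alpha = 0.707

Σσ²ᵢ = 1.27² + 0.90² + 1.27² = 4.0358
Covariances σ_ij = r_ij · s_i · s_j:
  σ(Item 1,Item 2) = 0.41 × 1.27 × 0.90 = 0.4686
  σ(Item 1,Item 3) = 0.50 × 1.27 × 1.27 = 0.8065
  σ(Item 2,Item 3) = 0.46 × 0.90 × 1.27 = 0.5258
σ²_T = Σσ²ᵢ + 2·Σσ_ij = 4.0358 + 2 × 1.8009 = 7.6376
α = (3/2)·(1 − 4.0358/7.6376) = 0.707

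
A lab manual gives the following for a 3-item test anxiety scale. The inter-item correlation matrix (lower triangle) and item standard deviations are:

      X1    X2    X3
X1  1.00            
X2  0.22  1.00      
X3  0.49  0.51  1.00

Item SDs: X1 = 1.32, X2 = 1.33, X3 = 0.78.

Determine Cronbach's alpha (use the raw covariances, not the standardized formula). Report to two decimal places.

Σσ²ᵢ = 1.32² + 1.33² + 0.78² = 4.1197
Covariances σ_ij = r_ij · s_i · s_j:
  σ(X1,X2) = 0.22 × 1.32 × 1.33 = 0.3862
  σ(X1,X3) = 0.49 × 1.32 × 0.78 = 0.5045
  σ(X2,X3) = 0.51 × 1.33 × 0.78 = 0.5291
σ²_T = Σσ²ᵢ + 2·Σσ_ij = 4.1197 + 2 × 1.4198 = 6.9593
α = (3/2)·(1 − 4.1197/6.9593) = 0.61

α = 0.61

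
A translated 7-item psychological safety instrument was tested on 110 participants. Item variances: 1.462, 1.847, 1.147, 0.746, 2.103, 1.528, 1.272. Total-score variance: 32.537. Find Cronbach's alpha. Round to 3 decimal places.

Cronbach's alpha = 0.804

Σσ²ᵢ = 1.462 + 1.847 + 1.147 + 0.746 + 2.103 + 1.528 + 1.272 = 10.105
α = (k/(k−1))·(1 − Σσ²ᵢ/total variance) = (7/6)·(1 − 10.105/32.537) = 0.804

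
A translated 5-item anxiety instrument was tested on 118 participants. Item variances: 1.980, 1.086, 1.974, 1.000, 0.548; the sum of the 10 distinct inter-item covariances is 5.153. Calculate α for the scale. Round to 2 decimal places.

Σσᵢ² = 1.980 + 1.086 + 1.974 + 1.000 + 0.548 = 6.588
Sum of distinct covariances = 5.153
σ²_T = Σσᵢ² + 2·Σcov = 6.588 + 2 × 5.153 = 16.894
α = (5/4)·(1 − 6.588/16.894) = 0.76

α = 0.76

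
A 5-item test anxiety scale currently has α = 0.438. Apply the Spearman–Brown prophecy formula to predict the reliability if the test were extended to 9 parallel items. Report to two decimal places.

predicted reliability = 0.58

Length factor m = 9/5 = 1.8000
α' = m·α / (1 + (m−1)·α)
   = 9/5 × 0.438 / (1 + (9/5 − 1) × 0.438)
   = 0.7884 / 1.3504 = 0.58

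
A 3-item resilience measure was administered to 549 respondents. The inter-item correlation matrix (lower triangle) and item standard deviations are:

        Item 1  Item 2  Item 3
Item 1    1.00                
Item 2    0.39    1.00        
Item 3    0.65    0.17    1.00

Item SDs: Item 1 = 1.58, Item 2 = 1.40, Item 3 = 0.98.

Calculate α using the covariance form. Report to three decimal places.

α = 0.656

Σσ²ᵢ = 1.58² + 1.40² + 0.98² = 5.4168
Covariances σ_ij = r_ij · s_i · s_j:
  σ(Item 1,Item 2) = 0.39 × 1.58 × 1.40 = 0.8627
  σ(Item 1,Item 3) = 0.65 × 1.58 × 0.98 = 1.0065
  σ(Item 2,Item 3) = 0.17 × 1.40 × 0.98 = 0.2332
σ²_T = Σσ²ᵢ + 2·Σσ_ij = 5.4168 + 2 × 2.1024 = 9.6216
α = (3/2)·(1 − 5.4168/9.6216) = 0.656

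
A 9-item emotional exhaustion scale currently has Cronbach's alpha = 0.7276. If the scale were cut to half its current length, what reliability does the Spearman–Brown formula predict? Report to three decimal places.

predicted reliability = 0.572

Length factor m = 1/2
α' = m·α / (1 − (1−m)·α)
   = 1/2 × 0.7276 / (1 − (1 − 1/2) × 0.7276)
   = 0.3638 / 0.6362 = 0.572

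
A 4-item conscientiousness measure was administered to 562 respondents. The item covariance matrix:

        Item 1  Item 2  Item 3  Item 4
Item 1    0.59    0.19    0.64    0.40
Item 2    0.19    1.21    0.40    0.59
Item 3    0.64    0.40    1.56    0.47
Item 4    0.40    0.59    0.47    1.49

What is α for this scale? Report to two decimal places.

Σσᵢ² = 0.59 + 1.21 + 1.56 + 1.49 = 4.85
Σ_{i<j} σ_ij = 2.69
Var(T) = 4.85 + 2 × 2.69 = 10.23
α = (k/(k−1))·(1 − Σσᵢ²/Var(T)) = (4/3)·(1 − 4.85/10.23) = 0.70

α = 0.70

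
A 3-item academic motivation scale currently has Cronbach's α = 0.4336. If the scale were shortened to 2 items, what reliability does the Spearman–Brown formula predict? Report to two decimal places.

Length factor m = 2/3 = 0.6667
α' = m·α / (1 − (1−m)·α)
   = 2/3 × 0.4336 / (1 − (1 − 2/3) × 0.4336)
   = 0.2891 / 0.8555 = 0.34

predicted reliability = 0.34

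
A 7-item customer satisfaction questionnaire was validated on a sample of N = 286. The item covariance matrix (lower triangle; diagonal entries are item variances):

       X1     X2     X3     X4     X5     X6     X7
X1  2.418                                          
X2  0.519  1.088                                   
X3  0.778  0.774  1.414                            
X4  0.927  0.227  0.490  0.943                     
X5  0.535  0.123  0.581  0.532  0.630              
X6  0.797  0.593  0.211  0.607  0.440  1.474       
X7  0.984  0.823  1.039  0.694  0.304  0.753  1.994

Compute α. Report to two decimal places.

Σσ²ᵢ = 2.418 + 1.088 + 1.414 + 0.943 + 0.630 + 1.474 + 1.994 = 9.961
Sum of the distinct covariances = 12.731
Var(T) = 9.961 + 2 × 12.731 = 35.423
α = (k/(k−1))·(1 − Σσ²ᵢ/Var(T)) = (7/6)·(1 − 9.961/35.423) = 0.84

α = 0.84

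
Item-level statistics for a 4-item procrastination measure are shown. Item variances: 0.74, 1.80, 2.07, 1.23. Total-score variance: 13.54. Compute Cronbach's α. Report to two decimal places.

Cronbach's α = 0.76

sum of item variances = 0.74 + 1.80 + 2.07 + 1.23 = 5.84
α = (k/(k−1))·(1 − sum of item variances/total variance) = (4/3)·(1 − 5.84/13.54) = 0.76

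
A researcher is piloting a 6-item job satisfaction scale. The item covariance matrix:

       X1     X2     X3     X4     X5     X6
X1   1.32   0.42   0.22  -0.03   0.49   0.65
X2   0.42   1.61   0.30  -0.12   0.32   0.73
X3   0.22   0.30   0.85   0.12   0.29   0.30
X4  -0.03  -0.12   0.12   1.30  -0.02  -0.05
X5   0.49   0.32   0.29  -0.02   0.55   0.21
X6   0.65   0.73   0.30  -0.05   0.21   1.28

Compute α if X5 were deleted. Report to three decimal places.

Remaining items: X1, X2, X3, X4, X6 (k = 5).
sum of item variances = 1.32 + 1.61 + 0.85 + 1.30 + 1.28 = 6.36
total variance = 6.36 + 2 × 2.54 = 11.44
α (item deleted) = (5/4)·(1 − 6.36/11.44) = 0.555

α = 0.555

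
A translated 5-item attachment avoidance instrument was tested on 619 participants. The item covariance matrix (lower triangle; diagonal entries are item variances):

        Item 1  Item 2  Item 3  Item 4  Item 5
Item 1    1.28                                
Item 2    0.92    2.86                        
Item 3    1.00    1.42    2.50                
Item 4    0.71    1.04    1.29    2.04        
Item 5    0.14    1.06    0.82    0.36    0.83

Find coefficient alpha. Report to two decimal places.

coefficient alpha = 0.81

Σσᵢ² = 1.28 + 2.86 + 2.50 + 2.04 + 0.83 = 9.51
Σ_{i<j} σ_ij = 8.76
Var(T) = 9.51 + 2 × 8.76 = 27.03
α = (k/(k−1))·(1 − Σσᵢ²/Var(T)) = (5/4)·(1 − 9.51/27.03) = 0.81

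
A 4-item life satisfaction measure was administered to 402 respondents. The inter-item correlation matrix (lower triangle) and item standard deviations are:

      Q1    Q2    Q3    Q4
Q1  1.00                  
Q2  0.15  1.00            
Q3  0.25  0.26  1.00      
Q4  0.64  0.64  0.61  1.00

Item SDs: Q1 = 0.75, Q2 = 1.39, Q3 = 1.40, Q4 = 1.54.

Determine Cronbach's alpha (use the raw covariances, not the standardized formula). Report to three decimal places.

Cronbach's alpha = 0.747

Σσ²ᵢ = 0.75² + 1.39² + 1.40² + 1.54² = 6.8262
Covariances σ_ij = r_ij · s_i · s_j:
  σ(Q1,Q2) = 0.15 × 0.75 × 1.39 = 0.1564
  σ(Q1,Q3) = 0.25 × 0.75 × 1.40 = 0.2625
  σ(Q1,Q4) = 0.64 × 0.75 × 1.54 = 0.7392
  σ(Q2,Q3) = 0.26 × 1.39 × 1.40 = 0.5060
  σ(Q2,Q4) = 0.64 × 1.39 × 1.54 = 1.3700
  σ(Q3,Q4) = 0.61 × 1.40 × 1.54 = 1.3152
σ²_T = Σσ²ᵢ + 2·Σσ_ij = 6.8262 + 2 × 4.3493 = 15.5248
α = (4/3)·(1 − 6.8262/15.5248) = 0.747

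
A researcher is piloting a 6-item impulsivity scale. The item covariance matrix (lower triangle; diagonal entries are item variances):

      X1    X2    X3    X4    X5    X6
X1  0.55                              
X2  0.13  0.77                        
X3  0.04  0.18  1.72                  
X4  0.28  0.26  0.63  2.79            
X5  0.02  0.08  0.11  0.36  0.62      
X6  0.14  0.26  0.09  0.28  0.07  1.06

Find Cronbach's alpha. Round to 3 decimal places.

Cronbach's alpha = 0.526

Σσ²ᵢ = 0.55 + 0.77 + 1.72 + 2.79 + 0.62 + 1.06 = 7.51
Σ_{i<j} σ_ij = 2.93
Var(T) = 7.51 + 2 × 2.93 = 13.37
α = (k/(k−1))·(1 − Σσ²ᵢ/Var(T)) = (6/5)·(1 − 7.51/13.37) = 0.526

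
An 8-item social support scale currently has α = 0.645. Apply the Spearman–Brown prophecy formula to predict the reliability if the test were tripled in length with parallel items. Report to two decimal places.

predicted reliability = 0.84

Length factor m = 3
α' = m·α / (1 + (m−1)·α)
   = 3 × 0.645 / (1 + (3 − 1) × 0.645)
   = 1.9350 / 2.2900 = 0.84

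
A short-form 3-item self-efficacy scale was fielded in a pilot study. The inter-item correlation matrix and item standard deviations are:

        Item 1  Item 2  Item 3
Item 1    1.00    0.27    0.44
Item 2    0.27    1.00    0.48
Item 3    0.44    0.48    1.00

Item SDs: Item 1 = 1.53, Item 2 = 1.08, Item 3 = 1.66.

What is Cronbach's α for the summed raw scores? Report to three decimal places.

Cronbach's α = 0.655

Σσ²ᵢ = 1.53² + 1.08² + 1.66² = 6.2629
Covariances σ_ij = r_ij · s_i · s_j:
  σ(Item 1,Item 2) = 0.27 × 1.53 × 1.08 = 0.4461
  σ(Item 1,Item 3) = 0.44 × 1.53 × 1.66 = 1.1175
  σ(Item 2,Item 3) = 0.48 × 1.08 × 1.66 = 0.8605
σ²_T = Σσ²ᵢ + 2·Σσ_ij = 6.2629 + 2 × 2.4241 = 11.1111
α = (3/2)·(1 − 6.2629/11.1111) = 0.655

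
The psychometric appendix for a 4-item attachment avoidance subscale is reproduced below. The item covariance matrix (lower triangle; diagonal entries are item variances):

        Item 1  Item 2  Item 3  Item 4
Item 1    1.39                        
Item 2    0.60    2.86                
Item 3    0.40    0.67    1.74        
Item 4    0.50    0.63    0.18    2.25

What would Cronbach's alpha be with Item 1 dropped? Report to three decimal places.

Remaining items: Item 2, Item 3, Item 4 (k = 3).
Σσᵢ² = 2.86 + 1.74 + 2.25 = 6.85
σ²_T = 6.85 + 2 × 1.48 = 9.81
α (item deleted) = (3/2)·(1 − 6.85/9.81) = 0.453

α = 0.453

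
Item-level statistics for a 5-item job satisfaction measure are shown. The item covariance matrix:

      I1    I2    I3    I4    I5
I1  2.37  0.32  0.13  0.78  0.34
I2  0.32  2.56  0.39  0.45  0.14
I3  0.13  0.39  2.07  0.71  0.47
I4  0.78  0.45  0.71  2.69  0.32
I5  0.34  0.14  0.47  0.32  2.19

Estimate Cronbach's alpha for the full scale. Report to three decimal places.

Cronbach's alpha = 0.507

ΣVar(i) = 2.37 + 2.56 + 2.07 + 2.69 + 2.19 = 11.88
Sum of off-diagonal covariances = 4.05
total variance = 11.88 + 2 × 4.05 = 19.98
α = (k/(k−1))·(1 − ΣVar(i)/total variance) = (5/4)·(1 − 11.88/19.98) = 0.507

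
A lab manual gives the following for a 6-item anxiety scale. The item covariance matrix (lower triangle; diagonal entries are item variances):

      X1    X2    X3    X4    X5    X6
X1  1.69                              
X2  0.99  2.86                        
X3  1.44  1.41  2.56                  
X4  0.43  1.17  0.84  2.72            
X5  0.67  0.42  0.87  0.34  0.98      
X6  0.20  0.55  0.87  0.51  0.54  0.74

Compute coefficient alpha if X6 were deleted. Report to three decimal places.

α = 0.767

Remaining items: X1, X2, X3, X4, X5 (k = 5).
ΣVar(i) = 1.69 + 2.86 + 2.56 + 2.72 + 0.98 = 10.81
total variance = 10.81 + 2 × 8.58 = 27.97
α (item deleted) = (5/4)·(1 − 10.81/27.97) = 0.767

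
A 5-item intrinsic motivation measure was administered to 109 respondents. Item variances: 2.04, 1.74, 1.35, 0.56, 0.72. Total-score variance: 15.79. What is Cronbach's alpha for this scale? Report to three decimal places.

Σσ²ᵢ = 2.04 + 1.74 + 1.35 + 0.56 + 0.72 = 6.41
α = (k/(k−1))·(1 − Σσ²ᵢ/total variance) = (5/4)·(1 − 6.41/15.79) = 0.743

Cronbach's alpha = 0.743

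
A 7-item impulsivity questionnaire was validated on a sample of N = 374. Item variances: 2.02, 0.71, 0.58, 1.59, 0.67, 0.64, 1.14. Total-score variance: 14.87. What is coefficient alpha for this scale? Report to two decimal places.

α = 0.59

ΣVar(i) = 2.02 + 0.71 + 0.58 + 1.59 + 0.67 + 0.64 + 1.14 = 7.35
α = (k/(k−1))·(1 − ΣVar(i)/σ²_total) = (7/6)·(1 − 7.35/14.87) = 0.59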